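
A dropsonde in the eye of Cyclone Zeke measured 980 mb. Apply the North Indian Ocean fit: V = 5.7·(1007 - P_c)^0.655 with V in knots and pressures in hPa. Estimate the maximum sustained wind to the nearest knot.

49 kt

ΔP = 1007 − 980 = 27 mb.
27^0.655 ≈ 8.661.
V ≈ 5.7 × 8.661 ≈ 49.4 kt.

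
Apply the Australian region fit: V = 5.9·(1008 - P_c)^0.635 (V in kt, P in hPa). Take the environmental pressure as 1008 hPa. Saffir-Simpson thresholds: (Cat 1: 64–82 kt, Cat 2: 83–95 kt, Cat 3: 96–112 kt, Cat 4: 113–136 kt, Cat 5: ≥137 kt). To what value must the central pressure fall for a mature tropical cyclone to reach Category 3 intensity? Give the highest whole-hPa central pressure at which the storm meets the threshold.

927 hPa

Category 3 begins at V = 96 kt.
Required ΔP = (96/5.9)^(1/0.635) = 16.271^1.575 ≈ 80.86 hPa.
P_c ≤ 1008 − 80.86 = 927.14, so the highest integer P_c is 927 hPa.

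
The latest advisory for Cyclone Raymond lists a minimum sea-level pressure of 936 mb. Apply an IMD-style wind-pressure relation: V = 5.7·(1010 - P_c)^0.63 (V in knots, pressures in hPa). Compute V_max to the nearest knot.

86 kt

ΔP = 1010 − 936 = 74 mb.
74^0.63 ≈ 15.053.
V ≈ 5.7 × 15.053 ≈ 85.8 kt.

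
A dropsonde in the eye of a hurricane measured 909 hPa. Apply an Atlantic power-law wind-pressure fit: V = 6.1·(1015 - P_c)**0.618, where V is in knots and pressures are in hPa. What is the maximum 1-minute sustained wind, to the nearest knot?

ΔP = 1015 − 909 = 106 hPa.
106^0.618 ≈ 17.850.
V ≈ 6.1 × 17.850 ≈ 108.9 kt.

109 kt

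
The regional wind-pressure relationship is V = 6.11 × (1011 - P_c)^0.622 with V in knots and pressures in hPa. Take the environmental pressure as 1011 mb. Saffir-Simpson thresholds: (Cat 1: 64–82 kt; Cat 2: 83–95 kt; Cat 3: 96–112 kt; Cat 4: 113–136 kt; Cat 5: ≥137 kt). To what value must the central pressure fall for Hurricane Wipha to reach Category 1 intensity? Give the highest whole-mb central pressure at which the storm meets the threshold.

Category 1 begins at V = 64 kt.
Required ΔP = (64/6.11)^(1/0.622) = 10.475^1.608 ≈ 43.66 mb.
P_c ≤ 1011 − 43.66 = 967.34, so the highest integer P_c is 967 mb.

967 mb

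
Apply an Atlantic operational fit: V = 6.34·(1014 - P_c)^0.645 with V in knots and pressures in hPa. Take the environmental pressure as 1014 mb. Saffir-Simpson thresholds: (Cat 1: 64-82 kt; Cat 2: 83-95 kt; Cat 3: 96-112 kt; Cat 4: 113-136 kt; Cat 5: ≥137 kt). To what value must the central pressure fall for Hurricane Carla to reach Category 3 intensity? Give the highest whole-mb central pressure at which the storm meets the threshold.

946 mb

Category 3 begins at V = 96 kt.
Required ΔP = (96/6.34)^(1/0.645) = 15.142^1.550 ≈ 67.57 mb.
P_c ≤ 1014 − 67.57 = 946.43, so the highest integer P_c is 946 mb.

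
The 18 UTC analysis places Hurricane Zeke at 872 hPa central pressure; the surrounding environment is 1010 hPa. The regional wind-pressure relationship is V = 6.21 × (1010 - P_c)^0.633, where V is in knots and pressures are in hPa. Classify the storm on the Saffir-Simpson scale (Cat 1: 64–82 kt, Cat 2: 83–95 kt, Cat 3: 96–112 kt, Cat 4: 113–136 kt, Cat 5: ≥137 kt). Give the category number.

5

ΔP = 1010 − 872 = 138 hPa.
V ≈ 6.21 × 138^0.633 = 6.21 × 22.62 ≈ 140 kt.
140 kt falls in the Category 5 band.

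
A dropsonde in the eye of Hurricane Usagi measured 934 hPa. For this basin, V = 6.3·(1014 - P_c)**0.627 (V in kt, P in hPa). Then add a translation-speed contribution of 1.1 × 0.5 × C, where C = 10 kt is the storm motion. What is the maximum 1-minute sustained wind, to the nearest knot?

ΔP = 1014 − 934 = 80 hPa.
80^0.627 ≈ 15.604.
V ≈ 6.3 × 15.604 ≈ 98.3 kt.
Translation term: 1.1 × 0.5 × 10 = 5.5 kt.
Corrected V ≈ 103.8 kt → 104 kt.

104 kt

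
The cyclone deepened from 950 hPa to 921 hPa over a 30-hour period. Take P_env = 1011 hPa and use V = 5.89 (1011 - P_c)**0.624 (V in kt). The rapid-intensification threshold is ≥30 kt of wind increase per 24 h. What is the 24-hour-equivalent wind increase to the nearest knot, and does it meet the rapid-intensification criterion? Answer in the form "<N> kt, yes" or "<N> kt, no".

V₁: ΔP = 61, V ≈ 5.89 × 61^0.624 ≈ 76.59 kt.
V₂: ΔP = 90, V ≈ 5.89 × 90^0.624 ≈ 97.63 kt.
ΔV over 30 h = 21.04 kt → 24 h equivalent = 21.04 × 24/30 ≈ 16.83 kt.
17 kt < 30 kt ⇒ not rapid intensification.

17 kt, no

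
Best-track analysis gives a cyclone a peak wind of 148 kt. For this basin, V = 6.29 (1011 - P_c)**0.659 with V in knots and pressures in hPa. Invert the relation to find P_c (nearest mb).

890 mb

ΔP = (V / 6.29)^(1/0.659) = (148/6.29)^1.517.
148/6.29 = 23.529; 23.529^1.517 ≈ 120.60 mb.
P_c = 1011 − 120.60 = 890.40 ≈ 890 mb.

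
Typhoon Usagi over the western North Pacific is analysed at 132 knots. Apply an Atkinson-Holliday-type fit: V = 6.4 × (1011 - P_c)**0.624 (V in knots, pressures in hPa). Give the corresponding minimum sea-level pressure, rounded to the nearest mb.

ΔP = (V / 6.4)^(1/0.624) = (132/6.4)^1.603.
132/6.4 = 20.625; 20.625^1.603 ≈ 127.76 mb.
P_c = 1011 − 127.76 = 883.24 ≈ 883 mb.

883 mb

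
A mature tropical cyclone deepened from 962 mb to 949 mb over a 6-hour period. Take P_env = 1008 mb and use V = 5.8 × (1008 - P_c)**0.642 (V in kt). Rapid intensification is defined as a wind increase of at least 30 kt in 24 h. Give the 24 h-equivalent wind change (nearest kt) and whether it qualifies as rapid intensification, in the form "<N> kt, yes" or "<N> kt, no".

V₁: ΔP = 46, V ≈ 5.8 × 46^0.642 ≈ 67.75 kt.
V₂: ΔP = 59, V ≈ 5.8 × 59^0.642 ≈ 79.49 kt.
ΔV over 6 h = 11.74 kt → 24 h equivalent = 11.74 × 24/6 ≈ 46.96 kt.
47 kt ≥ 30 kt ⇒ rapid intensification.

47 kt, yes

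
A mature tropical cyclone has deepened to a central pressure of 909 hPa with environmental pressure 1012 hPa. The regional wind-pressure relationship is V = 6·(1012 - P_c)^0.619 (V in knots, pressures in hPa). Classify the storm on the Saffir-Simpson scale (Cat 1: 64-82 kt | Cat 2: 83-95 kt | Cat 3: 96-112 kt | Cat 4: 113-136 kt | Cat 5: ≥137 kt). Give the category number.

ΔP = 1012 − 909 = 103 hPa.
V ≈ 6 × 103^0.619 = 6 × 17.62 ≈ 106 kt.
106 kt falls in the Category 3 band.

3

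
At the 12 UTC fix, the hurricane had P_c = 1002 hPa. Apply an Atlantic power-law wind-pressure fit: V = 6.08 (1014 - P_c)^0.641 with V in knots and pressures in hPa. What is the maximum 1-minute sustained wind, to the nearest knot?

30 kt

ΔP = 1014 − 1002 = 12 hPa.
12^0.641 ≈ 4.918.
V ≈ 6.08 × 4.918 ≈ 29.9 kt.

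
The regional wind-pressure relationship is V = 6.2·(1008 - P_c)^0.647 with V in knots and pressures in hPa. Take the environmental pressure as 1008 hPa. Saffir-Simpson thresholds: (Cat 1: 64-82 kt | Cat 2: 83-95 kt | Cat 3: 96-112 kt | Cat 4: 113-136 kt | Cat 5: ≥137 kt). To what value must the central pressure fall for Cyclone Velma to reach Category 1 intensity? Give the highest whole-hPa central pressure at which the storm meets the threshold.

Category 1 begins at V = 64 kt.
Required ΔP = (64/6.2)^(1/0.647) = 10.323^1.546 ≈ 36.89 hPa.
P_c ≤ 1008 − 36.89 = 971.11, so the highest integer P_c is 971 hPa.

971 hPa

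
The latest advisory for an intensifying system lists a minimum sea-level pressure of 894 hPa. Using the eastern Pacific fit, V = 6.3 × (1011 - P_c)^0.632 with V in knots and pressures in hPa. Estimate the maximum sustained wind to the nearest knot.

ΔP = 1011 − 894 = 117 hPa.
117^0.632 ≈ 20.281.
V ≈ 6.3 × 20.281 ≈ 127.8 kt.

128 kt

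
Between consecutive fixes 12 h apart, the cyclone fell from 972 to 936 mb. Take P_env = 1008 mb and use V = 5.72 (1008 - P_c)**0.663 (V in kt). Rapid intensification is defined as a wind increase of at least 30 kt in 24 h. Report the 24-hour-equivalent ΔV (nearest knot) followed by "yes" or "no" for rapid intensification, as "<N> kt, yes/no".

72 kt, yes

V₁: ΔP = 36, V ≈ 5.72 × 36^0.663 ≈ 61.55 kt.
V₂: ΔP = 72, V ≈ 5.72 × 72^0.663 ≈ 97.46 kt.
ΔV over 12 h = 35.91 kt → 24 h equivalent = 35.91 × 24/12 ≈ 71.82 kt.
72 kt ≥ 30 kt ⇒ rapid intensification.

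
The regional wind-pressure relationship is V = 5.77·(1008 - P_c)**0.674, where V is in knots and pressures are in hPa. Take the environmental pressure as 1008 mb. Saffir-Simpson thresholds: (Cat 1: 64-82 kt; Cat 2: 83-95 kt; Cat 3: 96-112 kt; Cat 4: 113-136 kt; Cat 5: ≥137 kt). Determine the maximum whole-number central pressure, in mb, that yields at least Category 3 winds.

943 mb

Category 3 begins at V = 96 kt.
Required ΔP = (96/5.77)^(1/0.674) = 16.638^1.484 ≈ 64.82 mb.
P_c ≤ 1008 − 64.82 = 943.18, so the highest integer P_c is 943 mb.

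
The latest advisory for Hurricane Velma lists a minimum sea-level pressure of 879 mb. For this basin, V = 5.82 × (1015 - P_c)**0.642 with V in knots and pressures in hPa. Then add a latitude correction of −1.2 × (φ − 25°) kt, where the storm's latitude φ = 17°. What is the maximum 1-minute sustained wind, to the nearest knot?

ΔP = 1015 − 879 = 136 mb.
136^0.642 ≈ 23.428.
V ≈ 5.82 × 23.428 ≈ 136.3 kt.
Latitude correction: −1.2 × (17 − 25) = 9.6 kt.
Corrected V ≈ 145.9 kt → 146 kt.

146 kt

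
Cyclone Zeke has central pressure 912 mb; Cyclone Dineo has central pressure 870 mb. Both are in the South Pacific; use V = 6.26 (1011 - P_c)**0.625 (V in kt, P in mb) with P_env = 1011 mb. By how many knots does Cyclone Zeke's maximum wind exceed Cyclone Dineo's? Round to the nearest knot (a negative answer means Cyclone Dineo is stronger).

Cyclone Zeke: ΔP = 99; V ≈ 6.26 × 99^0.625 ≈ 110.62 kt.
Cyclone Dineo: ΔP = 141; V ≈ 6.26 × 141^0.625 ≈ 137.99 kt.
Difference ≈ 110.62 − 137.99 = -27.37 → -27 kt.

-27 kt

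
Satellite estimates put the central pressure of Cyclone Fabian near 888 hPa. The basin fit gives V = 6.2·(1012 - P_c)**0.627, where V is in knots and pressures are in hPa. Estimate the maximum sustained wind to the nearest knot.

127 kt

ΔP = 1012 − 888 = 124 hPa.
124^0.627 ≈ 20.539.
V ≈ 6.2 × 20.539 ≈ 127.3 kt.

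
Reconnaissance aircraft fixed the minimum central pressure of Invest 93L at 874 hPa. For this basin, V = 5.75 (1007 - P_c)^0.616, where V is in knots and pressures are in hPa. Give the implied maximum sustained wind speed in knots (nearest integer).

ΔP = 1007 − 874 = 133 hPa.
133^0.616 ≈ 20.337.
V ≈ 5.75 × 20.337 ≈ 116.9 kt.

117 kt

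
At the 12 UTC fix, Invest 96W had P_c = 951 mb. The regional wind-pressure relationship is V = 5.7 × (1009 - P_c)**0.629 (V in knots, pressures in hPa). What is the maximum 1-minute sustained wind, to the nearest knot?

ΔP = 1009 − 951 = 58 mb.
58^0.629 ≈ 12.859.
V ≈ 5.7 × 12.859 ≈ 73.3 kt.

73 kt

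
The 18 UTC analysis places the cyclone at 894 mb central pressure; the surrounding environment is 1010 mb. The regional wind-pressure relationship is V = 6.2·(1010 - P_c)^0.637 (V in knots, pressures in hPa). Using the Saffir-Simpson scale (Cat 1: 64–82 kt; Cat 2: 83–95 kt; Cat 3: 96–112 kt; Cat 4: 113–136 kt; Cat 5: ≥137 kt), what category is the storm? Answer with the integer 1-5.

4

ΔP = 1010 − 894 = 116 mb.
V ≈ 6.2 × 116^0.637 = 6.2 × 20.66 ≈ 128 kt.
128 kt falls in the Category 4 band.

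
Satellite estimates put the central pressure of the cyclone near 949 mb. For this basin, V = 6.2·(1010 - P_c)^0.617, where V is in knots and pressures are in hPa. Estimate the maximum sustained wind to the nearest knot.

ΔP = 1010 − 949 = 61 mb.
61^0.617 ≈ 12.634.
V ≈ 6.2 × 12.634 ≈ 78.3 kt.

78 kt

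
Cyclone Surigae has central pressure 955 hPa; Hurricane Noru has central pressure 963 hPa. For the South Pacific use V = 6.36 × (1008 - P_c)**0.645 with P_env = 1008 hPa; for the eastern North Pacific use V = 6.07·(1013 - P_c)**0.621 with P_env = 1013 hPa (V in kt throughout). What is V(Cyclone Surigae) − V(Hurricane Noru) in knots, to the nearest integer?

Cyclone Surigae: ΔP = 53; V ≈ 6.36 × 53^0.645 ≈ 82.34 kt.
Hurricane Noru: ΔP = 50; V ≈ 6.07 × 50^0.621 ≈ 68.90 kt.
Difference ≈ 82.34 − 68.90 = 13.44 → 13 kt.

13 kt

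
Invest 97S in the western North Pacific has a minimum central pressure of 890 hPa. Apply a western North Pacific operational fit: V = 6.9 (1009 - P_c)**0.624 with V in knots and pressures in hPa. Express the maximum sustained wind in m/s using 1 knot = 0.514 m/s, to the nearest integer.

70 m/s

ΔP = 1009 − 890 = 119 hPa.
V ≈ 6.9 × 119^0.624 = 6.9 × 19.731 ≈ 136.141 kt.
136.141 × 0.514 ≈ 69.98 m/s → 70 m/s.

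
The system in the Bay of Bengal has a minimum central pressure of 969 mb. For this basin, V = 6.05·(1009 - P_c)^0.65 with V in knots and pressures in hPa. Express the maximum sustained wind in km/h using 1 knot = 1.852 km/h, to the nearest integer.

ΔP = 1009 − 969 = 40 mb.
V ≈ 6.05 × 40^0.65 = 6.05 × 10.999 ≈ 66.542 kt.
66.542 × 1.852 ≈ 123.24 km/h → 123 km/h.

123 km/h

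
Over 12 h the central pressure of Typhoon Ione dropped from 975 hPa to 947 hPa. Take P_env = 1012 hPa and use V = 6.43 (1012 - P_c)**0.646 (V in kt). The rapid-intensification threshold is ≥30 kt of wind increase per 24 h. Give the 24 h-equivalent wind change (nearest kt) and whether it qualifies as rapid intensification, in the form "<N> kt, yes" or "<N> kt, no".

V₁: ΔP = 37, V ≈ 6.43 × 37^0.646 ≈ 66.26 kt.
V₂: ΔP = 65, V ≈ 6.43 × 65^0.646 ≈ 95.36 kt.
ΔV over 12 h = 29.10 kt → 24 h equivalent = 29.10 × 24/12 ≈ 58.20 kt.
58 kt ≥ 30 kt ⇒ rapid intensification.

58 kt, yes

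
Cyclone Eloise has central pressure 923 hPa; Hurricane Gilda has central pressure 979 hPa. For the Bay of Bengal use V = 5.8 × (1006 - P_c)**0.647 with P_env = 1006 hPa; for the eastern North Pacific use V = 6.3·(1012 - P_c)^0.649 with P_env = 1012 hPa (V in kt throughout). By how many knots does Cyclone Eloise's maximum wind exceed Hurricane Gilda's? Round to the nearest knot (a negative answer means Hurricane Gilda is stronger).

40 kt

Cyclone Eloise: ΔP = 83; V ≈ 5.8 × 83^0.647 ≈ 101.17 kt.
Hurricane Gilda: ΔP = 33; V ≈ 6.3 × 33^0.649 ≈ 60.93 kt.
Difference ≈ 101.17 − 60.93 = 40.24 → 40 kt.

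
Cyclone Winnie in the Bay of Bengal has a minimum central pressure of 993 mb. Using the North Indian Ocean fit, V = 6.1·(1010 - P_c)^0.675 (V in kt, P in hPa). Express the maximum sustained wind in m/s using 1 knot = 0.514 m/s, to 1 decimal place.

ΔP = 1010 − 993 = 17 mb.
V ≈ 6.1 × 17^0.675 = 6.1 × 6.769 ≈ 41.294 kt.
41.294 × 0.514 ≈ 21.22 m/s → 21.2 m/s.

21.2 m/s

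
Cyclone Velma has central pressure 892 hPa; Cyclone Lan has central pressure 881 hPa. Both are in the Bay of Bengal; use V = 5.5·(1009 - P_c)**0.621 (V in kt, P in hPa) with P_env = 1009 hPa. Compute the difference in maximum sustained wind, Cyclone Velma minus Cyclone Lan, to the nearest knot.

Cyclone Velma: ΔP = 117; V ≈ 5.5 × 117^0.621 ≈ 105.85 kt.
Cyclone Lan: ΔP = 128; V ≈ 5.5 × 128^0.621 ≈ 111.93 kt.
Difference ≈ 105.85 − 111.93 = -6.08 → -6 kt.

-6 kt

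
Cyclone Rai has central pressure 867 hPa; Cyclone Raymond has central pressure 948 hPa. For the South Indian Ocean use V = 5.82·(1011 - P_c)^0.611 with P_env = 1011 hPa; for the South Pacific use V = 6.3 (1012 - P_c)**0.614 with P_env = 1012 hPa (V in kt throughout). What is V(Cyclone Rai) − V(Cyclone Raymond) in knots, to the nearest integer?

40 kt

Cyclone Rai: ΔP = 144; V ≈ 5.82 × 144^0.611 ≈ 121.25 kt.
Cyclone Raymond: ΔP = 64; V ≈ 6.3 × 64^0.614 ≈ 80.97 kt.
Difference ≈ 121.25 − 80.97 = 40.28 → 40 kt.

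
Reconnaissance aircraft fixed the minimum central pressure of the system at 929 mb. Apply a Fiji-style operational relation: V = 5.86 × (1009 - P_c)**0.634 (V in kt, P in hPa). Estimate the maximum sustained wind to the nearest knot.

ΔP = 1009 − 929 = 80 mb.
80^0.634 ≈ 16.090.
V ≈ 5.86 × 16.090 ≈ 94.3 kt.

94 kt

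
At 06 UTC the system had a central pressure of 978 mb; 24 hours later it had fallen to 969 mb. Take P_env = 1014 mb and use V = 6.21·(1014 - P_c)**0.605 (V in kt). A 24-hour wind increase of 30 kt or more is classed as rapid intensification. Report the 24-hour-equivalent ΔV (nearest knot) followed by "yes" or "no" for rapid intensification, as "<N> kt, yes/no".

V₁: ΔP = 36, V ≈ 6.21 × 36^0.605 ≈ 54.28 kt.
V₂: ΔP = 45, V ≈ 6.21 × 45^0.605 ≈ 62.13 kt.
ΔV over 24 h = 7.85 kt → 24 h equivalent = 7.85 × 24/24 ≈ 7.85 kt.
8 kt < 30 kt ⇒ not rapid intensification.

8 kt, no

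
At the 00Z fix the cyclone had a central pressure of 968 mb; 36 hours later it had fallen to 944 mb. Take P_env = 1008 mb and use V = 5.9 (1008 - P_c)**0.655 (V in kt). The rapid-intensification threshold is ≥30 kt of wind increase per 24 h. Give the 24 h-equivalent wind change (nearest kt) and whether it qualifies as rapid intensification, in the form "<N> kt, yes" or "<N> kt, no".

16 kt, no

V₁: ΔP = 40, V ≈ 5.9 × 40^0.655 ≈ 66.10 kt.
V₂: ΔP = 64, V ≈ 5.9 × 64^0.655 ≈ 89.93 kt.
ΔV over 36 h = 23.83 kt → 24 h equivalent = 23.83 × 24/36 ≈ 15.89 kt.
16 kt < 30 kt ⇒ not rapid intensification.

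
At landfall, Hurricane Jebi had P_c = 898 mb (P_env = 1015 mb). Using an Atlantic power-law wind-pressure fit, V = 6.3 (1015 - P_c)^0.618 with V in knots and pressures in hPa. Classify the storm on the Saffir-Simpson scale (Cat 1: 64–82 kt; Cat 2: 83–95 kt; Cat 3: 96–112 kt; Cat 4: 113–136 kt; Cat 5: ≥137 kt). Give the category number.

4

ΔP = 1015 − 898 = 117 mb.
V ≈ 6.3 × 117^0.618 = 6.3 × 18.97 ≈ 120 kt.
120 kt falls in the Category 4 band.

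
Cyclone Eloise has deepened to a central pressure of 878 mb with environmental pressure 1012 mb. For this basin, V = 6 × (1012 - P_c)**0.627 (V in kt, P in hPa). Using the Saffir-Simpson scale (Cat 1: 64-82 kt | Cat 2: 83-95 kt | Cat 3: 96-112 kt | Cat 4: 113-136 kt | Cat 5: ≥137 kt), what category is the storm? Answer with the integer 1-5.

ΔP = 1012 − 878 = 134 mb.
V ≈ 6 × 134^0.627 = 6 × 21.56 ≈ 129 kt.
129 kt falls in the Category 4 band.

4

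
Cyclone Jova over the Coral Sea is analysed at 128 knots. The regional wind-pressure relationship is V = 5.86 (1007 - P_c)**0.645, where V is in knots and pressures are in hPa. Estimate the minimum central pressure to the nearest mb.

888 mb

ΔP = (V / 5.86)^(1/0.645) = (128/5.86)^1.550.
128/5.86 = 21.843; 21.843^1.550 ≈ 119.25 mb.
P_c = 1007 − 119.25 = 887.75 ≈ 888 mb.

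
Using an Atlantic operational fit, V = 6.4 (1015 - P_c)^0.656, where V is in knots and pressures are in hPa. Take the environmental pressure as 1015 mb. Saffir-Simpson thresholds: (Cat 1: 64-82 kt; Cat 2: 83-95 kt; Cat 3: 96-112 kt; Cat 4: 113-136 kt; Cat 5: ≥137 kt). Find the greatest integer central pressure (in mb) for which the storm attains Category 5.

908 mb

Category 5 begins at V = 137 kt.
Required ΔP = (137/6.4)^(1/0.656) = 21.406^1.524 ≈ 106.72 mb.
P_c ≤ 1015 − 106.72 = 908.28, so the highest integer P_c is 908 mb.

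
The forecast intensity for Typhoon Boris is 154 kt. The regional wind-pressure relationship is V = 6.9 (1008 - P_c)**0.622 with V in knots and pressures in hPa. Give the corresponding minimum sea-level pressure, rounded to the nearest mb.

861 mb

ΔP = (V / 6.9)^(1/0.622) = (154/6.9)^1.608.
154/6.9 = 22.319; 22.319^1.608 ≈ 147.33 mb.
P_c = 1008 − 147.33 = 860.67 ≈ 861 mb.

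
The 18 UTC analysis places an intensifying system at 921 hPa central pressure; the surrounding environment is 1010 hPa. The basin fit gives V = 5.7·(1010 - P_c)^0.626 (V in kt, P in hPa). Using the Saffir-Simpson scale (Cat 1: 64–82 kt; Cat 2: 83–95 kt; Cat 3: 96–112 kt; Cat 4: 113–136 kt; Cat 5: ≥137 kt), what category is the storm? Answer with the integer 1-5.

2

ΔP = 1010 − 921 = 89 hPa.
V ≈ 5.7 × 89^0.626 = 5.7 × 16.61 ≈ 95 kt.
95 kt falls in the Category 2 band.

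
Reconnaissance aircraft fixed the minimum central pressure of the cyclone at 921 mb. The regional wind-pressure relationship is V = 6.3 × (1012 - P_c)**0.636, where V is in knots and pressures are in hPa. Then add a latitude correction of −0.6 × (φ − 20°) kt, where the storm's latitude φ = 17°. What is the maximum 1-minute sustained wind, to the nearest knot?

ΔP = 1012 − 921 = 91 mb.
91^0.636 ≈ 17.618.
V ≈ 6.3 × 17.618 ≈ 111.0 kt.
Latitude correction: −0.6 × (17 − 20) = 1.8 kt.
Corrected V ≈ 112.8 kt → 113 kt.

113 kt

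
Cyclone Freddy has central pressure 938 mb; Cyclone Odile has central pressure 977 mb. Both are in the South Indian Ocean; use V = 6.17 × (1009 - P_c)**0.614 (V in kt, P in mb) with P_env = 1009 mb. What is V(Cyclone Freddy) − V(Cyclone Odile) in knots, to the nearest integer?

33 kt

Cyclone Freddy: ΔP = 71; V ≈ 6.17 × 71^0.614 ≈ 84.52 kt.
Cyclone Odile: ΔP = 32; V ≈ 6.17 × 32^0.614 ≈ 51.81 kt.
Difference ≈ 84.52 − 51.81 = 32.71 → 33 kt.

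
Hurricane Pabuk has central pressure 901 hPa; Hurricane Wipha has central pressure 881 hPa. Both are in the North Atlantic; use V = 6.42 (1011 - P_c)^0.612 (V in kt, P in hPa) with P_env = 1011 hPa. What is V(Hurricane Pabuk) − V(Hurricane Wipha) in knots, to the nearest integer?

Hurricane Pabuk: ΔP = 110; V ≈ 6.42 × 110^0.612 ≈ 113.99 kt.
Hurricane Wipha: ΔP = 130; V ≈ 6.42 × 130^0.612 ≈ 126.26 kt.
Difference ≈ 113.99 − 126.26 = -12.27 → -12 kt.

-12 kt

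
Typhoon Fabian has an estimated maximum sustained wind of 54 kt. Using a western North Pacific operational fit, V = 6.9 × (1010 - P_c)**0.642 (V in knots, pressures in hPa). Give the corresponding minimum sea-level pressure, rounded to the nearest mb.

985 mb

ΔP = (V / 6.9)^(1/0.642) = (54/6.9)^1.558.
54/6.9 = 7.826; 7.826^1.558 ≈ 24.65 mb.
P_c = 1010 − 24.65 = 985.35 ≈ 985 mb.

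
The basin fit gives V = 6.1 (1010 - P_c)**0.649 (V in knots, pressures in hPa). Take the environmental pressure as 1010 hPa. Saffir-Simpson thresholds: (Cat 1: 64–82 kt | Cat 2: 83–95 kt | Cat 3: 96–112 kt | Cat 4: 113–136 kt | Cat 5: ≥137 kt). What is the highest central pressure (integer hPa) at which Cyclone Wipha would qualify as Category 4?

Category 4 begins at V = 113 kt.
Required ΔP = (113/6.1)^(1/0.649) = 18.525^1.541 ≈ 89.82 hPa.
P_c ≤ 1010 − 89.82 = 920.18, so the highest integer P_c is 920 hPa.

920 hPa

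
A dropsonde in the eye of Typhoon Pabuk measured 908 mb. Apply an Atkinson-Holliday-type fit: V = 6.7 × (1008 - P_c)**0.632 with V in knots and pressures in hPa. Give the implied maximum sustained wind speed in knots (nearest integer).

123 kt

ΔP = 1008 − 908 = 100 mb.
100^0.632 ≈ 18.365.
V ≈ 6.7 × 18.365 ≈ 123.0 kt.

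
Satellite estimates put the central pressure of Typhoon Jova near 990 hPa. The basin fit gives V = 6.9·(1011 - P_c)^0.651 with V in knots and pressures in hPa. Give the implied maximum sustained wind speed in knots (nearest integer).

50 kt

ΔP = 1011 − 990 = 21 hPa.
21^0.651 ≈ 7.257.
V ≈ 6.9 × 7.257 ≈ 50.1 kt.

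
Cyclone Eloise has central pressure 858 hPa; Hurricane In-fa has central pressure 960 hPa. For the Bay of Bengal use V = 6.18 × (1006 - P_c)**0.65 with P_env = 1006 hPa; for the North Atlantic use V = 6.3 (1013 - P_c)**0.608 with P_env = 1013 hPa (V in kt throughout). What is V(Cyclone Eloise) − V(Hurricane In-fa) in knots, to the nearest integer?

Cyclone Eloise: ΔP = 148; V ≈ 6.18 × 148^0.65 ≈ 159.10 kt.
Hurricane In-fa: ΔP = 53; V ≈ 6.3 × 53^0.608 ≈ 70.42 kt.
Difference ≈ 159.10 − 70.42 = 88.68 → 89 kt.

89 kt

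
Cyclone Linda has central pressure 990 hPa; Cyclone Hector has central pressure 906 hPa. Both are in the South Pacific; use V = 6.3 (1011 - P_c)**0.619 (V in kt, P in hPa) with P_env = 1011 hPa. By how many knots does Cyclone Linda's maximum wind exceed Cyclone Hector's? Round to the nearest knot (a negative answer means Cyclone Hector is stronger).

-71 kt

Cyclone Linda: ΔP = 21; V ≈ 6.3 × 21^0.619 ≈ 41.48 kt.
Cyclone Hector: ΔP = 105; V ≈ 6.3 × 105^0.619 ≈ 112.32 kt.
Difference ≈ 41.48 − 112.32 = -70.84 → -71 kt.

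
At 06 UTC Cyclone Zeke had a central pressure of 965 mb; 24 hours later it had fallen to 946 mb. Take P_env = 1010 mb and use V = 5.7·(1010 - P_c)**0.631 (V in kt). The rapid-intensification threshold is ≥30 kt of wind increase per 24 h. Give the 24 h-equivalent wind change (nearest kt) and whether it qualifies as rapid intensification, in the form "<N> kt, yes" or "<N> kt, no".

V₁: ΔP = 45, V ≈ 5.7 × 45^0.631 ≈ 62.96 kt.
V₂: ΔP = 64, V ≈ 5.7 × 64^0.631 ≈ 78.63 kt.
ΔV over 24 h = 15.67 kt → 24 h equivalent = 15.67 × 24/24 ≈ 15.67 kt.
16 kt < 30 kt ⇒ not rapid intensification.

16 kt, no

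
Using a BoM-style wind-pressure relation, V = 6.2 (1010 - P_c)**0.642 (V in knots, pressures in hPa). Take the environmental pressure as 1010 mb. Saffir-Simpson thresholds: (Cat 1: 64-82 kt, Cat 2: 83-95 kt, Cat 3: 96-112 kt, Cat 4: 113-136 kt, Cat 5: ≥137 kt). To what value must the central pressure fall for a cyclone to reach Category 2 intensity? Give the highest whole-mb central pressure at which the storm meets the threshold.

Category 2 begins at V = 83 kt.
Required ΔP = (83/6.2)^(1/0.642) = 13.387^1.558 ≈ 56.88 mb.
P_c ≤ 1010 − 56.88 = 953.12, so the highest integer P_c is 953 mb.

953 mb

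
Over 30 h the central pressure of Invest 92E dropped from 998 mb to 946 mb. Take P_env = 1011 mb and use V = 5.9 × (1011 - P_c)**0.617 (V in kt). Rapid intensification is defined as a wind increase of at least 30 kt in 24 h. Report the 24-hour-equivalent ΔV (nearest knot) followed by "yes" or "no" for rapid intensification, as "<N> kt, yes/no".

39 kt, yes

V₁: ΔP = 13, V ≈ 5.9 × 13^0.617 ≈ 28.72 kt.
V₂: ΔP = 65, V ≈ 5.9 × 65^0.617 ≈ 77.52 kt.
ΔV over 30 h = 48.80 kt → 24 h equivalent = 48.80 × 24/30 ≈ 39.04 kt.
39 kt ≥ 30 kt ⇒ rapid intensification.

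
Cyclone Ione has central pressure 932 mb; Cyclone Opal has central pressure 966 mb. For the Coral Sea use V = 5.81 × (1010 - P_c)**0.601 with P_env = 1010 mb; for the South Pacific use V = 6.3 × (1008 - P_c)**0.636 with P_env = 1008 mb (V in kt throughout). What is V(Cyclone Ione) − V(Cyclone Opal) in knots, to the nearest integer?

Cyclone Ione: ΔP = 78; V ≈ 5.81 × 78^0.601 ≈ 79.68 kt.
Cyclone Opal: ΔP = 42; V ≈ 6.3 × 42^0.636 ≈ 67.88 kt.
Difference ≈ 79.68 − 67.88 = 11.80 → 12 kt.

12 kt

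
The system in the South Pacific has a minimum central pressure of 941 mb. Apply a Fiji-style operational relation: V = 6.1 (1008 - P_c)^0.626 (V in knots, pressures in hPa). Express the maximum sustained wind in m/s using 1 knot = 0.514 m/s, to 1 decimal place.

43.6 m/s

ΔP = 1008 − 941 = 67 mb.
V ≈ 6.1 × 67^0.626 = 6.1 × 13.903 ≈ 84.811 kt.
84.811 × 0.514 ≈ 43.59 m/s → 43.6 m/s.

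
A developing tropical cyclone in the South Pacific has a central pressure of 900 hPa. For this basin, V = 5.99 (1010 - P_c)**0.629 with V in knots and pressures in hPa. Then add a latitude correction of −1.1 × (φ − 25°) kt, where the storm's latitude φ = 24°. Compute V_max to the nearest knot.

116 kt

ΔP = 1010 − 900 = 110 hPa.
110^0.629 ≈ 19.233.
V ≈ 5.99 × 19.233 ≈ 115.2 kt.
Latitude correction: −1.1 × (24 − 25) = 1.1 kt.
Corrected V ≈ 116.3 kt → 116 kt.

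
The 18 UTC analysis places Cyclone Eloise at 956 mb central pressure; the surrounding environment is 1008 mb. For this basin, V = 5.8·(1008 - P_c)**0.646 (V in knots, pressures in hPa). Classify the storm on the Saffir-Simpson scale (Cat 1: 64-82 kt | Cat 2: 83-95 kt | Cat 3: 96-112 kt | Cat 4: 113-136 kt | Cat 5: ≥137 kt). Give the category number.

1

ΔP = 1008 − 956 = 52 mb.
V ≈ 5.8 × 52^0.646 = 5.8 × 12.84 ≈ 74 kt.
74 kt falls in the Category 1 band.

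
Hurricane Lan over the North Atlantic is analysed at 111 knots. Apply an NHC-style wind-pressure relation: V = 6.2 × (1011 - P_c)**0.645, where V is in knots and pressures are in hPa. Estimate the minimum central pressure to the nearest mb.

ΔP = (V / 6.2)^(1/0.645) = (111/6.2)^1.550.
111/6.2 = 17.903; 17.903^1.550 ≈ 87.61 mb.
P_c = 1011 − 87.61 = 923.39 ≈ 923 mb.

923 mb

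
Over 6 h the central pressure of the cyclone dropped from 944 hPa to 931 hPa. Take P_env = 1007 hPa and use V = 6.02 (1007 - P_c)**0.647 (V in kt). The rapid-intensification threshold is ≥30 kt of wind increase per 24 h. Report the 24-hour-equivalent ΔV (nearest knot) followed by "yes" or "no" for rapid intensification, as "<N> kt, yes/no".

45 kt, yes

V₁: ΔP = 63, V ≈ 6.02 × 63^0.647 ≈ 87.86 kt.
V₂: ΔP = 76, V ≈ 6.02 × 76^0.647 ≈ 99.19 kt.
ΔV over 6 h = 11.33 kt → 24 h equivalent = 11.33 × 24/6 ≈ 45.32 kt.
45 kt ≥ 30 kt ⇒ rapid intensification.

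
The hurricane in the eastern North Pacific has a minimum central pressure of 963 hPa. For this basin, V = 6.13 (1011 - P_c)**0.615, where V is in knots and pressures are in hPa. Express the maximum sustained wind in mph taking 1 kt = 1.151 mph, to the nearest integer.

76 mph

ΔP = 1011 − 963 = 48 hPa.
V ≈ 6.13 × 48^0.615 = 6.13 × 10.813 ≈ 66.286 kt.
66.286 × 1.151 ≈ 76.30 mph → 76 mph.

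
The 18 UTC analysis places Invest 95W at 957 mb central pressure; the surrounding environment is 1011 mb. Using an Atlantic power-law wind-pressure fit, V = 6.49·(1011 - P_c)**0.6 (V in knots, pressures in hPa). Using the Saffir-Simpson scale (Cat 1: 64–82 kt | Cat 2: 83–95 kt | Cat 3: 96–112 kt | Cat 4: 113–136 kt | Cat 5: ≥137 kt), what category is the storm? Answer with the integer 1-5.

1

ΔP = 1011 − 957 = 54 mb.
V ≈ 6.49 × 54^0.6 = 6.49 × 10.95 ≈ 71 kt.
71 kt falls in the Category 1 band.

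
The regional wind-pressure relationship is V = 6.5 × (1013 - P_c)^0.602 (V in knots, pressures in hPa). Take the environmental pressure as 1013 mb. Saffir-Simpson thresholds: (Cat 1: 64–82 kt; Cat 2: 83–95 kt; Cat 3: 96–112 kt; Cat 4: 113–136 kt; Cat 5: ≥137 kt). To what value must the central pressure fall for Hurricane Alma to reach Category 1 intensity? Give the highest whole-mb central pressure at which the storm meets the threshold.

Category 1 begins at V = 64 kt.
Required ΔP = (64/6.5)^(1/0.602) = 9.846^1.661 ≈ 44.66 mb.
P_c ≤ 1013 − 44.66 = 968.34, so the highest integer P_c is 968 mb.

968 mb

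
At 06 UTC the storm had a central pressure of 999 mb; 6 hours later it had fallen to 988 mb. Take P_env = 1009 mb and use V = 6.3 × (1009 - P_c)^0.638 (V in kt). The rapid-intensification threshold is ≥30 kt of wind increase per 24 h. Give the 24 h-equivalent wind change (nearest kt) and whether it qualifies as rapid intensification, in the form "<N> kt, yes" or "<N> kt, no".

66 kt, yes

V₁: ΔP = 10, V ≈ 6.3 × 10^0.638 ≈ 27.37 kt.
V₂: ΔP = 21, V ≈ 6.3 × 21^0.638 ≈ 43.95 kt.
ΔV over 6 h = 16.58 kt → 24 h equivalent = 16.58 × 24/6 ≈ 66.32 kt.
66 kt ≥ 30 kt ⇒ rapid intensification.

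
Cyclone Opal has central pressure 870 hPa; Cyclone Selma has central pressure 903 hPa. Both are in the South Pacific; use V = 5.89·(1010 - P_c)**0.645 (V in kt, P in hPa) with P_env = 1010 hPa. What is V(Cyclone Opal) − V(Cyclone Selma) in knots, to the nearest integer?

Cyclone Opal: ΔP = 140; V ≈ 5.89 × 140^0.645 ≈ 142.68 kt.
Cyclone Selma: ΔP = 107; V ≈ 5.89 × 107^0.645 ≈ 119.97 kt.
Difference ≈ 142.68 − 119.97 = 22.71 → 23 kt.

23 kt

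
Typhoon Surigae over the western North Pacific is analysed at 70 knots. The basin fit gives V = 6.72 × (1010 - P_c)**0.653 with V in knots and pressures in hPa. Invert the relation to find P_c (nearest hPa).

974 hPa

ΔP = (V / 6.72)^(1/0.653) = (70/6.72)^1.531.
70/6.72 = 10.417; 10.417^1.531 ≈ 36.19 hPa.
P_c = 1010 − 36.19 = 973.81 ≈ 974 hPa.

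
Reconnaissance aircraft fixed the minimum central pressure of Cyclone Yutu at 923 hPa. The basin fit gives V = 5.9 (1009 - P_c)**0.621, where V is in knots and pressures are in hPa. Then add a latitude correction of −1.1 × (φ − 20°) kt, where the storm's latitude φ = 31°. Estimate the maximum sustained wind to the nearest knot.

ΔP = 1009 − 923 = 86 hPa.
86^0.621 ≈ 15.897.
V ≈ 5.9 × 15.897 ≈ 93.8 kt.
Latitude correction: −1.1 × (31 − 20) = -12.1 kt.
Corrected V ≈ 81.7 kt → 82 kt.

82 kt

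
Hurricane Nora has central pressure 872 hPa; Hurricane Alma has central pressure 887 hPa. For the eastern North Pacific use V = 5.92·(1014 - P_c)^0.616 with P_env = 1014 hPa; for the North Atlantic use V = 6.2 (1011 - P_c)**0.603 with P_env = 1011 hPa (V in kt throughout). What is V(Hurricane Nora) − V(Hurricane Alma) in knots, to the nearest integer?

Hurricane Nora: ΔP = 142; V ≈ 5.92 × 142^0.616 ≈ 125.35 kt.
Hurricane Alma: ΔP = 124; V ≈ 6.2 × 124^0.603 ≈ 113.43 kt.
Difference ≈ 125.35 − 113.43 = 11.92 → 12 kt.

12 kt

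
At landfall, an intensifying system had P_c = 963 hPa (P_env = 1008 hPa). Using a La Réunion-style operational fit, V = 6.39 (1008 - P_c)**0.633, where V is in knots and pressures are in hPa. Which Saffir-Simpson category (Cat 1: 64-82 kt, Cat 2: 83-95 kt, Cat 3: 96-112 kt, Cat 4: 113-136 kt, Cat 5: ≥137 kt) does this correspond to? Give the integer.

ΔP = 1008 − 963 = 45 hPa.
V ≈ 6.39 × 45^0.633 = 6.39 × 11.13 ≈ 71 kt.
71 kt falls in the Category 1 band.

1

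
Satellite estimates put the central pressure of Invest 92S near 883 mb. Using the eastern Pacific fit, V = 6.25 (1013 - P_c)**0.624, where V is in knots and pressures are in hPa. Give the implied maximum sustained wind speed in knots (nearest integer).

130 kt

ΔP = 1013 − 883 = 130 mb.
130^0.624 ≈ 20.850.
V ≈ 6.25 × 20.850 ≈ 130.3 kt.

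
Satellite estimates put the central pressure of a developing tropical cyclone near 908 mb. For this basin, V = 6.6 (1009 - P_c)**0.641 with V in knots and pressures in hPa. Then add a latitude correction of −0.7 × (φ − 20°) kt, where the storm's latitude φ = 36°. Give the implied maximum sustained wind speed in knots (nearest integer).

116 kt

ΔP = 1009 − 908 = 101 mb.
101^0.641 ≈ 19.265.
V ≈ 6.6 × 19.265 ≈ 127.1 kt.
Latitude correction: −0.7 × (36 − 20) = -11.2 kt.
Corrected V ≈ 115.9 kt → 116 kt.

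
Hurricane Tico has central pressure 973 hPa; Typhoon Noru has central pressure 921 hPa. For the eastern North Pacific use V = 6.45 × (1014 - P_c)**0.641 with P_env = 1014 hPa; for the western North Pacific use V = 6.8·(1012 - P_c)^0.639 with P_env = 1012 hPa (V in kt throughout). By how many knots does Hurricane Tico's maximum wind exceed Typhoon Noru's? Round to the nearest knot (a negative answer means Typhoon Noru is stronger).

-52 kt

Hurricane Tico: ΔP = 41; V ≈ 6.45 × 41^0.641 ≈ 69.72 kt.
Typhoon Noru: ΔP = 91; V ≈ 6.8 × 91^0.639 ≈ 121.43 kt.
Difference ≈ 69.72 − 121.43 = -51.71 → -52 kt.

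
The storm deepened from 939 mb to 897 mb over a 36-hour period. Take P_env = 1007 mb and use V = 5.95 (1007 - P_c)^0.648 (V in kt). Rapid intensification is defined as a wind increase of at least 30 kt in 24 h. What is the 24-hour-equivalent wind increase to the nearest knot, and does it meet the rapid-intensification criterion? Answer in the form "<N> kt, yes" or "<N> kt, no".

22 kt, no

V₁: ΔP = 68, V ≈ 5.95 × 68^0.648 ≈ 91.62 kt.
V₂: ΔP = 110, V ≈ 5.95 × 110^0.648 ≈ 125.12 kt.
ΔV over 36 h = 33.50 kt → 24 h equivalent = 33.50 × 24/36 ≈ 22.33 kt.
22 kt < 30 kt ⇒ not rapid intensification.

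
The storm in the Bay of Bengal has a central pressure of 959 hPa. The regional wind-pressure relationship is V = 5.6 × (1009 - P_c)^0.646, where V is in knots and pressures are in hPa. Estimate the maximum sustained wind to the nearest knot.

ΔP = 1009 − 959 = 50 hPa.
50^0.646 ≈ 12.518.
V ≈ 5.6 × 12.518 ≈ 70.1 kt.

70 kt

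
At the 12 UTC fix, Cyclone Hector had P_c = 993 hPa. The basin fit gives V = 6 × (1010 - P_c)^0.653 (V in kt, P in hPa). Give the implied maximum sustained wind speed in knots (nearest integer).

ΔP = 1010 − 993 = 17 hPa.
17^0.653 ≈ 6.360.
V ≈ 6 × 6.360 ≈ 38.2 kt.

38 kt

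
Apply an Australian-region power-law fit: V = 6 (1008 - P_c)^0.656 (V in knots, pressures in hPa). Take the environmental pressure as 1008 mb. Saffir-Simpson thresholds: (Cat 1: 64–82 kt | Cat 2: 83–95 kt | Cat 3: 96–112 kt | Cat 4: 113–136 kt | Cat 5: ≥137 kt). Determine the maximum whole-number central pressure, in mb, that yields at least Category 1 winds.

Category 1 begins at V = 64 kt.
Required ΔP = (64/6)^(1/0.656) = 10.667^1.524 ≈ 36.91 mb.
P_c ≤ 1008 − 36.91 = 971.09, so the highest integer P_c is 971 mb.

971 mb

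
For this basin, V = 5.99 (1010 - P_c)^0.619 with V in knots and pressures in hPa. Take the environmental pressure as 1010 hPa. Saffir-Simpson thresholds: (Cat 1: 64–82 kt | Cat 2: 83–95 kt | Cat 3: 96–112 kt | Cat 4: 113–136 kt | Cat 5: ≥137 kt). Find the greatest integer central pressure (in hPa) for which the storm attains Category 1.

964 hPa

Category 1 begins at V = 64 kt.
Required ΔP = (64/5.99)^(1/0.619) = 10.684^1.616 ≈ 45.92 hPa.
P_c ≤ 1010 − 45.92 = 964.08, so the highest integer P_c is 964 hPa.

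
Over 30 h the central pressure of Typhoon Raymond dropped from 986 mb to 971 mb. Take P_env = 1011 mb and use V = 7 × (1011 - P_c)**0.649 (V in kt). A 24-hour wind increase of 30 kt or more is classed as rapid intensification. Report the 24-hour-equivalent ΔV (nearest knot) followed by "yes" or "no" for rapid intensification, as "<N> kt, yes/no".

16 kt, no

V₁: ΔP = 25, V ≈ 7 × 25^0.649 ≈ 56.54 kt.
V₂: ΔP = 40, V ≈ 7 × 40^0.649 ≈ 76.71 kt.
ΔV over 30 h = 20.17 kt → 24 h equivalent = 20.17 × 24/30 ≈ 16.14 kt.
16 kt < 30 kt ⇒ not rapid intensification.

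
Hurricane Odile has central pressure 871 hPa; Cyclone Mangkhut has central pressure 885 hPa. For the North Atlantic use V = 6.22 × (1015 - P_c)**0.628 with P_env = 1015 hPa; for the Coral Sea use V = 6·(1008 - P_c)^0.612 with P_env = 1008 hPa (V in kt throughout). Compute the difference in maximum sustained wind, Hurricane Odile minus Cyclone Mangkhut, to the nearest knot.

27 kt

Hurricane Odile: ΔP = 144; V ≈ 6.22 × 144^0.628 ≈ 141.01 kt.
Cyclone Mangkhut: ΔP = 123; V ≈ 6 × 123^0.612 ≈ 114.07 kt.
Difference ≈ 141.01 − 114.07 = 26.94 → 27 kt.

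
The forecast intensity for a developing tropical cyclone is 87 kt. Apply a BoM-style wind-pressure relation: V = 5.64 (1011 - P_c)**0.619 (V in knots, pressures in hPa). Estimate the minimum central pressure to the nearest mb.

928 mb

ΔP = (V / 5.64)^(1/0.619) = (87/5.64)^1.616.
87/5.64 = 15.426; 15.426^1.616 ≈ 83.10 mb.
P_c = 1011 − 83.10 = 927.90 ≈ 928 mb.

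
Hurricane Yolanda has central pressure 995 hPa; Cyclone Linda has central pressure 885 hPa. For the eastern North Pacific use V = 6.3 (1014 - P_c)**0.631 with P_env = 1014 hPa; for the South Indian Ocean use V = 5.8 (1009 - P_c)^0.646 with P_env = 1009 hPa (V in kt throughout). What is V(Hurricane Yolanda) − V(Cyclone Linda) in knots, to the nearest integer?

Hurricane Yolanda: ΔP = 19; V ≈ 6.3 × 19^0.631 ≈ 40.39 kt.
Cyclone Linda: ΔP = 124; V ≈ 5.8 × 124^0.646 ≈ 130.55 kt.
Difference ≈ 40.39 − 130.55 = -90.16 → -90 kt.

-90 kt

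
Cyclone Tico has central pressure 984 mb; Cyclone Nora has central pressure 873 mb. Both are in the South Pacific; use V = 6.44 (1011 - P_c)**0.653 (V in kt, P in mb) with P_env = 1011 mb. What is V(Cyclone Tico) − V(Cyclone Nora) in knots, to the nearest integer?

Cyclone Tico: ΔP = 27; V ≈ 6.44 × 27^0.653 ≈ 55.41 kt.
Cyclone Nora: ΔP = 138; V ≈ 6.44 × 138^0.653 ≈ 160.78 kt.
Difference ≈ 55.41 − 160.78 = -105.37 → -105 kt.

-105 kt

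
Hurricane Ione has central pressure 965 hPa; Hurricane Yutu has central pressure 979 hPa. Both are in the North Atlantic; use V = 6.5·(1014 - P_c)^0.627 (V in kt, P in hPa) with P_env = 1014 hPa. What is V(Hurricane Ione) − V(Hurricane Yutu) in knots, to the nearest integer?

Hurricane Ione: ΔP = 49; V ≈ 6.5 × 49^0.627 ≈ 74.59 kt.
Hurricane Yutu: ΔP = 35; V ≈ 6.5 × 35^0.627 ≈ 60.40 kt.
Difference ≈ 74.59 − 60.40 = 14.19 → 14 kt.

14 kt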